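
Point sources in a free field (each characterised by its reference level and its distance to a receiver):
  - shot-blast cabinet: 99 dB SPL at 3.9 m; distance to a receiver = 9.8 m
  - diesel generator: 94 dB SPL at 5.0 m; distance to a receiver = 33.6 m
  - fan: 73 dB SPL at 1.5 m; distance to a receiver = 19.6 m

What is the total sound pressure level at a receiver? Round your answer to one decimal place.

91.2 dB SPL

Propagate each source to the receiver with L = L_ref − 20·log₁₀(r/r_ref), then add intensities.
shot-blast cabinet: 99 − 20·log₁₀(9.8/3.9) = 99 − 8.00 = 91.00 dB SPL.
diesel generator: 94 − 20·log₁₀(33.6/5.0) = 94 − 16.55 = 77.45 dB SPL.
fan: 73 − 20·log₁₀(19.6/1.5) = 73 − 22.32 = 50.68 dB SPL.
Σ 10^(L/10) = 1.314e+09 → L_total = 10·log₁₀(1.314e+09) = 91.19 dB SPL.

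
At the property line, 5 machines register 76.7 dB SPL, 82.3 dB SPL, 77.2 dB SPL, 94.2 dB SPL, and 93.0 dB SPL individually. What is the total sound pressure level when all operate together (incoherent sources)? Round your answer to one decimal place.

96.9 dB SPL

Incoherent sources combine by intensity addition: L_total = 10·log₁₀(Σ 10^(L_i/10)).
Σ 10^(L/10) = 10^(76.7/10) + 10^(82.3/10) + 10^(77.2/10) + 10^(94.2/10) + 10^(93.0/10) = 4.895e+09.
L_total = 10·log₁₀(4.895e+09) = 96.90 dB SPL.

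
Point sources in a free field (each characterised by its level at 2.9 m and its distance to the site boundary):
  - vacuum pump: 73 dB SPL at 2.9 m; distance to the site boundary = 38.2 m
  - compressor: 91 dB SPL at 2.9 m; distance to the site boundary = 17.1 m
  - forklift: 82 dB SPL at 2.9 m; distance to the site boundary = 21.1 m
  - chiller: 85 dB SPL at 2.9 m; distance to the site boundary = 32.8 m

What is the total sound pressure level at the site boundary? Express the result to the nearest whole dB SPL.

76 dB SPL

First find each source's level at the receiver (point-source: −20·log₁₀(r/r_ref)), then combine on an intensity basis.
vacuum pump: 73 − 20·log₁₀(38.2/2.9) = 73 − 22.39 = 50.61 dB SPL.
compressor: 91 − 20·log₁₀(17.1/2.9) = 91 − 15.41 = 75.59 dB SPL.
forklift: 82 − 20·log₁₀(21.1/2.9) = 82 − 17.24 = 64.76 dB SPL.
chiller: 85 − 20·log₁₀(32.8/2.9) = 85 − 21.07 = 63.93 dB SPL.
Σ 10^(L/10) = 4.179e+07 → L_total = 10·log₁₀(4.179e+07) = 76.21 dB SPL.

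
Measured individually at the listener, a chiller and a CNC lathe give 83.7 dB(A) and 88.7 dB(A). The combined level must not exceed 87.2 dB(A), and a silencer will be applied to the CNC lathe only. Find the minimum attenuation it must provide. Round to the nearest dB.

Everything except the CNC lathe sums to 10^(83.7/10) = 2.344e+08 in linear terms, 83.70 dB(A).
The limit corresponds to 10^(87.2/10) = 5.248e+08; subtracting the fixed part leaves 2.904e+08 for the CNC lathe, i.e. 84.63 dB(A).
Required insertion loss = 88.7 − 84.63 = 4.07 dB.

4 dB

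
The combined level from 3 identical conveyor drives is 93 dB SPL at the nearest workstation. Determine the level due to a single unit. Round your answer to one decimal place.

3 equal contributions raise the level by 10·log₁₀ 3 = 4.771 dB, so each unit alone gives 93 − 4.771.

88.2 dB SPL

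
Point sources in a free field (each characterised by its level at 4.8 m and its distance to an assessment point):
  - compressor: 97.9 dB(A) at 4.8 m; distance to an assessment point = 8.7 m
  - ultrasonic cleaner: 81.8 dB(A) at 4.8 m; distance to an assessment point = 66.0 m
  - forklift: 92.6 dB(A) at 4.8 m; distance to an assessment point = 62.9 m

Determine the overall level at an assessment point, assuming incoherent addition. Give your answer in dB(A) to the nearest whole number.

Apply inverse-square spreading to bring every level to the receiver, then sum 10^(L/10).
compressor: 97.9 − 20·log₁₀(8.7/4.8) = 97.9 − 5.17 = 92.73 dB(A).
ultrasonic cleaner: 81.8 − 20·log₁₀(66.0/4.8) = 81.8 − 22.77 = 59.03 dB(A).
forklift: 92.6 − 20·log₁₀(62.9/4.8) = 92.6 − 22.35 = 70.25 dB(A).
Σ 10^(L/10) = 1.888e+09 → L_total = 10·log₁₀(1.888e+09) = 92.76 dB(A).

93 dB(A)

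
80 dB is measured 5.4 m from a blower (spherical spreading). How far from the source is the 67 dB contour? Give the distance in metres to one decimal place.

Point-source spreading drops the level by 20·log₁₀(r₂/r₁); inverting, r₂/r₁ = 10^(ΔL/20).
r₂ = 5.4·10^((80−67)/20) = 5.4·10^(13.0/20) = 24.12 m.

24.1 m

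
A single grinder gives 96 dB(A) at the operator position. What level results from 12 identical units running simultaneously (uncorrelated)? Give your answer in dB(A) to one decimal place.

106.8 dB(A)

With 12 equal, uncorrelated contributions the intensity is 12× that of one unit, giving a rise of 10·log₁₀ 12.
L_total = 96 + 10·log₁₀(12) = 96 + 10.792 = 106.79 dB(A).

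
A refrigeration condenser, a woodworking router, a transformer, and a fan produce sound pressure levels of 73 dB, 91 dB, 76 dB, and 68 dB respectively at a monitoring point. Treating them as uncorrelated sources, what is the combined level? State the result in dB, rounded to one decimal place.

91.2 dB

For uncorrelated sources the intensities add, so convert each level to linear form, sum, and take 10·log₁₀ of the total.
Σ 10^(L/10) = 10^(73/10) + 10^(91/10) + 10^(76/10) + 10^(68/10) = 1.325e+09.
L_total = 10·log₁₀(1.325e+09) = 91.22 dB.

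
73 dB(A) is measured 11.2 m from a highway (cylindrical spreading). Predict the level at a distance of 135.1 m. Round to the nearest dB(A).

Cylindrical spreading from a line source gives a 10·log₁₀(r₂/r₁) drop.
L₂ = 73 − 10·log₁₀(135.1/11.2) = 73 − 10.814 = 62.19 dB(A).

62 dB(A)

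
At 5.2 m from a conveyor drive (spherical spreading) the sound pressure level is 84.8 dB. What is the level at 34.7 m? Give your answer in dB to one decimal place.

68.3 dB

Point-source attenuation: ΔL = 20·log₁₀(r₂/r₁) = 20·log₁₀(34.7/5.2) = 16.487 dB.
L₂ = 84.8 − 20·log₁₀(34.7/5.2) = 84.8 − 16.487 = 68.31 dB.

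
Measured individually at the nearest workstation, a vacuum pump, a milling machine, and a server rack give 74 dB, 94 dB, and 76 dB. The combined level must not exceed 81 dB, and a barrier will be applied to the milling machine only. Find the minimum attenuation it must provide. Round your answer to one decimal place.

Everything except the milling machine sums to 10^(74/10) + 10^(76/10) = 6.493e+07 in linear terms, 78.12 dB.
To meet 81 dB overall, the treated milling machine may contribute at most 10^(81/10) − 6.493e+07 = 6.096e+07, i.e. 77.85 dB.
So the milling machine must be reduced from 94 to 77.85 dB: IL = 16.15 dB.

16.1 dB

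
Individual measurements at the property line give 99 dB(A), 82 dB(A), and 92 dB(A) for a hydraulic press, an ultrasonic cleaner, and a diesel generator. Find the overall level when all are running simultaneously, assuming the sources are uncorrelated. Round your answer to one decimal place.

99.9 dB(A)

For uncorrelated sources the intensities add, so convert each level to linear form, sum, and take 10·log₁₀ of the total.
Σ 10^(L/10) = 10^(99/10) + 10^(82/10) + 10^(92/10) = 9.687e+09.
L_total = 10·log₁₀(9.687e+09) = 99.86 dB(A).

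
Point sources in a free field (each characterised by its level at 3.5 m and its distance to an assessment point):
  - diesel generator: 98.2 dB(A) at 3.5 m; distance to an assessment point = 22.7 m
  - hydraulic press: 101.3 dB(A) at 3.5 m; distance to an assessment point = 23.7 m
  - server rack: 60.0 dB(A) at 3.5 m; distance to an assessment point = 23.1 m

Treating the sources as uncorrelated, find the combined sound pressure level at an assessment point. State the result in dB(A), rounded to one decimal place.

86.5 dB(A)

Apply inverse-square spreading to bring every level to the receiver, then sum 10^(L/10).
diesel generator: 98.2 − 20·log₁₀(22.7/3.5) = 98.2 − 16.24 = 81.96 dB(A).
hydraulic press: 101.3 − 20·log₁₀(23.7/3.5) = 101.3 − 16.61 = 84.69 dB(A).
server rack: 60.0 − 20·log₁₀(23.1/3.5) = 60.0 − 16.39 = 43.61 dB(A).
Σ 10^(L/10) = 4.513e+08 → L_total = 10·log₁₀(4.513e+08) = 86.54 dB(A).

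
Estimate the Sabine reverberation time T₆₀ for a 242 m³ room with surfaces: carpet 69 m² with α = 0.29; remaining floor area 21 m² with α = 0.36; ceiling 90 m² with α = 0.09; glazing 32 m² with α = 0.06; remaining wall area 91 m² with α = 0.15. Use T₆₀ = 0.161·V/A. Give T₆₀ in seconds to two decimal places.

0.76 s

Summing Sᵢαᵢ: 69·0.29 + 21·0.36 + 90·0.09 + 32·0.06 + 91·0.15 = 51.24 m².
T₆₀ = 0.161 × 242 / 51.24 = 0.760 s.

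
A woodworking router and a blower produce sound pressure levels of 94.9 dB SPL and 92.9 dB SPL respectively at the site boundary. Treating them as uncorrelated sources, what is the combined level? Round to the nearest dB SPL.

97 dB SPL

Incoherent sources combine by intensity addition: L_total = 10·log₁₀(Σ 10^(L_i/10)).
Σ 10^(L/10) = 10^(94.9/10) + 10^(92.9/10) = 5.040e+09.
L_total = 10·log₁₀(5.040e+09) = 97.02 dB SPL.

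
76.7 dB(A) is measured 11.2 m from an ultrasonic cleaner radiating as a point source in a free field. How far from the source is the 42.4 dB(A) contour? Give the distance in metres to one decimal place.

581.1 m

Point-source spreading drops the level by 20·log₁₀(r₂/r₁); inverting, r₂/r₁ = 10^(ΔL/20).
r₂ = 11.2·10^((76.7−42.4)/20) = 11.2·10^(34.3/20) = 581.06 m.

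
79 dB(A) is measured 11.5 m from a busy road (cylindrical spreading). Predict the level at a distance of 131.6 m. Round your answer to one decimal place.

68.4 dB(A)

For a line source, L₂ = L₁ − 10·log₁₀(r₂/r₁).
L₂ = 79 − 10·log₁₀(131.6/11.5) = 79 − 10.586 = 68.41 dB(A).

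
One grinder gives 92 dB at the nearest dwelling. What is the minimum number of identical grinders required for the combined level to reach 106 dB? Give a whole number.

26

Need L₁ + 10·log₁₀ N ≥ 106, i.e. log₁₀ N ≥ 1.40.
N ≥ 10^(14.0/10) = 25.119, so N = 26.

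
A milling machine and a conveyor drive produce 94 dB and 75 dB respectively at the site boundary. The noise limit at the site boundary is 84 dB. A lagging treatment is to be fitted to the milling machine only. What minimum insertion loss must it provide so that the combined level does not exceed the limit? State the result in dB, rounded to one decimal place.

10.6 dB

Fixed contribution from the other source: Σ 10^(L/10) = 10^(75/10) = 3.162e+07 (75.00 dB).
To meet 84 dB overall, the treated milling machine may contribute at most 10^(84/10) − 3.162e+07 = 2.196e+08, i.e. 83.42 dB.
So the milling machine must be reduced from 94 to 83.42 dB: IL = 10.58 dB.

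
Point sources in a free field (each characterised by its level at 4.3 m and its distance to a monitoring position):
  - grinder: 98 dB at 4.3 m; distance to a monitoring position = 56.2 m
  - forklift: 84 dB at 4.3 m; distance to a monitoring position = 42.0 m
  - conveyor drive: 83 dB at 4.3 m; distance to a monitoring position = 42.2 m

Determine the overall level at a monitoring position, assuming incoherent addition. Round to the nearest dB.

Propagate each source to the receiver with L = L_ref − 20·log₁₀(r/r_ref), then add intensities.
grinder: 98 − 20·log₁₀(56.2/4.3) = 98 − 22.33 = 75.67 dB.
forklift: 84 − 20·log₁₀(42.0/4.3) = 84 − 19.80 = 64.20 dB.
conveyor drive: 83 − 20·log₁₀(42.2/4.3) = 83 − 19.84 = 63.16 dB.
Σ 10^(L/10) = 4.164e+07 → L_total = 10·log₁₀(4.164e+07) = 76.20 dB.

76 dB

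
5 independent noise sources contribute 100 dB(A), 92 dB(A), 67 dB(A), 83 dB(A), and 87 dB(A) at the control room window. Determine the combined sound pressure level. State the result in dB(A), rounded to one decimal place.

Incoherent sources combine by intensity addition: L_total = 10·log₁₀(Σ 10^(L_i/10)).
Σ 10^(L/10) = 10^(100/10) + 10^(92/10) + 10^(67/10) + 10^(83/10) + 10^(87/10) = 1.229e+10.
L_total = 10·log₁₀(1.229e+10) = 100.90 dB(A).

100.9 dB(A)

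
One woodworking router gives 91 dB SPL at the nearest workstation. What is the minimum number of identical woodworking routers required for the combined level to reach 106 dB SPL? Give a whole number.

32

Need L₁ + 10·log₁₀ N ≥ 106, i.e. log₁₀ N ≥ 1.50.
N ≥ 10^(15.0/10) = 31.623, so N = 32.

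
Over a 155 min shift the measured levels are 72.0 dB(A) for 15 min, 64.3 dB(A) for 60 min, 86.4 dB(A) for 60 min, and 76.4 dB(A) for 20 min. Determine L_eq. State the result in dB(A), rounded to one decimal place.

Weight each interval's intensity by its duration and average over T = 155 min:
Σ tᵢ·10^(Lᵢ/10) = 15·10^(72.0/10) + 60·10^(64.3/10) + 60·10^(86.4/10) + 20·10^(76.4/10) = 2.746e+10.
L_eq = 10·log₁₀(2.746e+10/155) = 82.48 dB(A).

82.5 dB(A)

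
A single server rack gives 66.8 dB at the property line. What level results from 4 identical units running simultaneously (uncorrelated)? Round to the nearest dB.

L_total = L₁ + 10·log₁₀ N for N identical incoherent sources.
L_total = 66.8 + 10·log₁₀(4) = 66.8 + 6.021 = 72.82 dB.

73 dB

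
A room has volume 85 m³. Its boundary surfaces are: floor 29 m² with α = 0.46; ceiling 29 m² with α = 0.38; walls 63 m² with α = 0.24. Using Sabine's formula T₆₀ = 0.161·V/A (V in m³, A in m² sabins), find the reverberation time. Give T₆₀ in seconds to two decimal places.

Summing Sᵢαᵢ: 29·0.46 + 29·0.38 + 63·0.24 = 39.48 m².
T₆₀ = 0.161·V/A = 0.161·85/39.48 = 0.347 s.

0.35 s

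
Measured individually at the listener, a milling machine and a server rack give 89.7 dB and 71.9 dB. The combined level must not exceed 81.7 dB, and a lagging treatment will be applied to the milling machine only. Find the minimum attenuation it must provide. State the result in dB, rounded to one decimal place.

Everything except the milling machine sums to 10^(71.9/10) = 1.549e+07 in linear terms, 71.90 dB.
The limit corresponds to 10^(81.7/10) = 1.479e+08; subtracting the fixed part leaves 1.324e+08 for the milling machine, i.e. 81.22 dB.
Required insertion loss = 89.7 − 81.22 = 8.48 dB.

8.5 dB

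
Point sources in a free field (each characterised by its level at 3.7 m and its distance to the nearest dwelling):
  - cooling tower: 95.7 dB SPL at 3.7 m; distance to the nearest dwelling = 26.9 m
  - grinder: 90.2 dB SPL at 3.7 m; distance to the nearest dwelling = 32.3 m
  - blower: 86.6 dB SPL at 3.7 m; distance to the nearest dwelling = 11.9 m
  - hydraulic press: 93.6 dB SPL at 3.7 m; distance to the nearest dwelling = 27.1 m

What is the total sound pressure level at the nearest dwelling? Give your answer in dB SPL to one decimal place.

82.3 dB SPL

Propagate each source to the receiver with L = L_ref − 20·log₁₀(r/r_ref), then add intensities.
cooling tower: 95.7 − 20·log₁₀(26.9/3.7) = 95.7 − 17.23 = 78.47 dB SPL.
grinder: 90.2 − 20·log₁₀(32.3/3.7) = 90.2 − 18.82 = 71.38 dB SPL.
blower: 86.6 − 20·log₁₀(11.9/3.7) = 86.6 − 10.15 = 76.45 dB SPL.
hydraulic press: 93.6 − 20·log₁₀(27.1/3.7) = 93.6 − 17.30 = 76.30 dB SPL.
Σ 10^(L/10) = 1.709e+08 → L_total = 10·log₁₀(1.709e+08) = 82.33 dB SPL.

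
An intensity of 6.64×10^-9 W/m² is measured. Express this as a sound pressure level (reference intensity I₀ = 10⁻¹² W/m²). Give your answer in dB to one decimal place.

38.2 dB

L = 10·log₁₀(I/I₀) = 10·log₁₀(6.64×10^-9/10⁻¹²) = 10·log₁₀(6.64×10^3).
L = 10·(0.8222 + 3) = 38.22 dB.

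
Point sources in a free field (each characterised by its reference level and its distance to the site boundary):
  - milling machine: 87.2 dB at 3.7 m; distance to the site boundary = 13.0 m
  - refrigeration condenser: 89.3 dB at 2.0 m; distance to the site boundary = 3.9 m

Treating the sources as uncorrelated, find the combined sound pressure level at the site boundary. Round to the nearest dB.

Apply inverse-square spreading to bring every level to the receiver, then sum 10^(L/10).
milling machine: 87.2 − 20·log₁₀(13.0/3.7) = 87.2 − 10.91 = 76.29 dB.
refrigeration condenser: 89.3 − 20·log₁₀(3.9/2.0) = 89.3 − 5.80 = 83.50 dB.
Σ 10^(L/10) = 2.663e+08 → L_total = 10·log₁₀(2.663e+08) = 84.25 dB.

84 dB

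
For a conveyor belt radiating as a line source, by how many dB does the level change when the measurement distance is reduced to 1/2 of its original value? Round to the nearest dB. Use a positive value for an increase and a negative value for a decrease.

A line source loses 3 dB per doubling of distance; generally ΔL = −10·log₁₀(r₂/r₁).
ΔL = −10·log₁₀(0.5) = +3.01 dB.

+3 dB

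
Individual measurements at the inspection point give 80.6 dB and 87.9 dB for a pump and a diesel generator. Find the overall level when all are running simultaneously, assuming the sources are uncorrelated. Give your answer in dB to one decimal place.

Incoherent sources combine by intensity addition: L_total = 10·log₁₀(Σ 10^(L_i/10)).
Σ 10^(L/10) = 10^(80.6/10) + 10^(87.9/10) = 7.314e+08.
L_total = 10·log₁₀(7.314e+08) = 88.64 dB.

88.6 dB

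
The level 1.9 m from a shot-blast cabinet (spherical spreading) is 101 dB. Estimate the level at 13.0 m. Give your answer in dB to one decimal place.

Spherical spreading from a point source gives a 20·log₁₀(r₂/r₁) drop.
L₂ = 101 − 20·log₁₀(13.0/1.9) = 101 − 16.704 = 84.30 dB.

84.3 dB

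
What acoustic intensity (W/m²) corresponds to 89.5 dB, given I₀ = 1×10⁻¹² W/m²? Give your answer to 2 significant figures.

0.00089 W/m²

L = 10·log₁₀(I/I₀) ⇒ I = I₀·10^(L/10) = 10⁻¹² × 10^8.95.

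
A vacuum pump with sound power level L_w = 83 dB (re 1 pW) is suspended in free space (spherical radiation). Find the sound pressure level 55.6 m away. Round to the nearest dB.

L_p = L_w − 10·log₁₀(4π·r²) with r = 55.6 m.
4π·r² = 3.885e+04 m², 10·log₁₀ of that is 45.894 dB.
L_p = 83 − 45.894 = 37.11 dB.

37 dB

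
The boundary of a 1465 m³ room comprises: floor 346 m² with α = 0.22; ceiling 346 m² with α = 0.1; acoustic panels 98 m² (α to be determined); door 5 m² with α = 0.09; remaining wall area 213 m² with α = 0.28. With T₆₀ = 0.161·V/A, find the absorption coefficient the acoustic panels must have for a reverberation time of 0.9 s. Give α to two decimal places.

0.93

A = 0.161·V/T₆₀ = 0.161·1465/0.9 = 262.07 m² sabins.
Absorption from the other surfaces = 346·0.22 + 346·0.1 + 5·0.09 + 213·0.28 = 170.81 m², so the acoustic panels must supply 91.26 m² over 98 m².
α = 91.26/98 = 0.931.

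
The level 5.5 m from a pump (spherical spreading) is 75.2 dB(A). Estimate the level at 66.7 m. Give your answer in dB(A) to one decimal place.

53.5 dB(A)

Spherical spreading from a point source gives a 20·log₁₀(r₂/r₁) drop.
L₂ = 75.2 − 20·log₁₀(66.7/5.5) = 75.2 − 21.675 = 53.52 dB(A).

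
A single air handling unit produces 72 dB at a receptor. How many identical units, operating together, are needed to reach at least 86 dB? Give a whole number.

The shortfall is 86 − 72 = 14.0 dB, and N units add 10·log₁₀ N, so need 10·log₁₀ N ≥ 14.0.
N ≥ 10^(14.0/10) = 25.119, so N = 26.

26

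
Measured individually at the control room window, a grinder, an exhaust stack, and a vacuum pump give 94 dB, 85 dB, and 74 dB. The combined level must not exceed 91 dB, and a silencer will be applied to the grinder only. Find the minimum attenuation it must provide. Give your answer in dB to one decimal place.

Fixed contribution from the other sources: Σ 10^(L/10) = 10^(85/10) + 10^(74/10) = 3.413e+08 (85.33 dB).
The limit corresponds to 10^(91/10) = 1.259e+09; subtracting the fixed part leaves 9.176e+08 for the grinder, i.e. 89.63 dB.
So the grinder must be reduced from 94 to 89.63 dB: IL = 4.37 dB.

4.4 dB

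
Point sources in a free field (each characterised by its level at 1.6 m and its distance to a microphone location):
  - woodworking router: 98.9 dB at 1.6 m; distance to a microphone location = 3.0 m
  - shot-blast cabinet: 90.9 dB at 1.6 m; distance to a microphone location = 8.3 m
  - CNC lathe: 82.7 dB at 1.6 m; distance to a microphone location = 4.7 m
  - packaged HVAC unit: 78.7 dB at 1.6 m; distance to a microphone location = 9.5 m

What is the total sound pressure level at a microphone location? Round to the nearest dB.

94 dB

Apply inverse-square spreading to bring every level to the receiver, then sum 10^(L/10).
woodworking router: 98.9 − 20·log₁₀(3.0/1.6) = 98.9 − 5.46 = 93.44 dB.
shot-blast cabinet: 90.9 − 20·log₁₀(8.3/1.6) = 90.9 − 14.30 = 76.60 dB.
CNC lathe: 82.7 − 20·log₁₀(4.7/1.6) = 82.7 − 9.36 = 73.34 dB.
packaged HVAC unit: 78.7 − 20·log₁₀(9.5/1.6) = 78.7 − 15.47 = 63.23 dB.
Σ 10^(L/10) = 2.277e+09 → L_total = 10·log₁₀(2.277e+09) = 93.57 dB.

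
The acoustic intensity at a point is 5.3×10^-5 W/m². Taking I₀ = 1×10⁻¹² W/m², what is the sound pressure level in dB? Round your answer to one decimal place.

77.2 dB

L = 10·log₁₀(I/I₀) = 10·log₁₀(5.3×10^-5/10⁻¹²) = 10·log₁₀(5.3×10^7).
L = 10·(0.7243 + 7) = 77.24 dB.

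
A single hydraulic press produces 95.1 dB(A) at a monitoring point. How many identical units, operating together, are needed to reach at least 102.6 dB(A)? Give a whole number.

6

N identical sources give L₁ + 10·log₁₀ N, so require 10·log₁₀ N ≥ 102.6 − 95.1 = 7.5 dB.
N ≥ 10^(7.5/10) = 5.623, so N = 6.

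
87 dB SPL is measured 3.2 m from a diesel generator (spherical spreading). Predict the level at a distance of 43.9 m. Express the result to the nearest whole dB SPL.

Point-source attenuation: ΔL = 20·log₁₀(r₂/r₁) = 20·log₁₀(43.9/3.2) = 22.746 dB.
L₂ = 87 − 20·log₁₀(43.9/3.2) = 87 − 22.746 = 64.25 dB SPL.

64 dB SPL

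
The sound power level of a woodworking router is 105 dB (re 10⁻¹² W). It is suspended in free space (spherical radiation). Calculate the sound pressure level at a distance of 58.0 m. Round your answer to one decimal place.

Free-field spherical radiation: L_p = L_w − 10·log₁₀(4π·r²), r = 58.0 m.
4π·r² = 4.227e+04 m², 10·log₁₀ of that is 46.261 dB.
L_p = 105 − 46.261 = 58.74 dB.

58.7 dB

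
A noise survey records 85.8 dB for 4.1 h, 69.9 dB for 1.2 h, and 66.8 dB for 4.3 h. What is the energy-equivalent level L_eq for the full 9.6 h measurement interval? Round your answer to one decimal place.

The energy average is taken in the linear domain: L_eq = 10·log₁₀[(Σ tᵢ·10^(Lᵢ/10))/T], T = 9.6 h.
Σ tᵢ·10^(Lᵢ/10) = 4.1·10^(85.8/10) + 1.2·10^(69.9/10) + 4.3·10^(66.8/10) = 1.591e+09.
L_eq = 10·log₁₀(1.591e+09/9.6) = 82.19 dB.

82.2 dB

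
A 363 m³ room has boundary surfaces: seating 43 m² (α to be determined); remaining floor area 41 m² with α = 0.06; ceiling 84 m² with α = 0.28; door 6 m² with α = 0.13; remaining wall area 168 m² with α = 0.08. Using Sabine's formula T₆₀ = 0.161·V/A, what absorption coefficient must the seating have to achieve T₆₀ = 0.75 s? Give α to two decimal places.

From T₆₀ = 0.161·V/A, the target T₆₀ = 0.75 s needs A = 0.161·363/0.75 = 77.92 m².
Absorption from the other surfaces = 41·0.06 + 84·0.28 + 6·0.13 + 168·0.08 = 40.20 m², so the seating must supply 37.72 m² over 43 m².
α = 37.72/43 = 0.877.

0.88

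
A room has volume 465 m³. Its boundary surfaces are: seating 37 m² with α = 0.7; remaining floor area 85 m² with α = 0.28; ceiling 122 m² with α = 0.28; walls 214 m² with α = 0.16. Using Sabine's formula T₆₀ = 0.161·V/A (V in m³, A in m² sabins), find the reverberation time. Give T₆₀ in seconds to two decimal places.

Summing Sᵢαᵢ: 37·0.7 + 85·0.28 + 122·0.28 + 214·0.16 = 118.10 m².
T₆₀ = 0.161·V/A = 0.161·465/118.10 = 0.634 s.

0.63 s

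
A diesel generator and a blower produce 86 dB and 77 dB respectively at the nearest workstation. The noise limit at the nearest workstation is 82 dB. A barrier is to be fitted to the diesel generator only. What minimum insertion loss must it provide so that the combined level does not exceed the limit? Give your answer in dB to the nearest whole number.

6 dB

The untreated sources together contribute 10^(77/10) = 5.012e+07, i.e. 77.00 dB.
To meet 82 dB overall, the treated diesel generator may contribute at most 10^(82/10) − 5.012e+07 = 1.084e+08, i.e. 80.35 dB.
So the diesel generator must be reduced from 86 to 80.35 dB: IL = 5.65 dB.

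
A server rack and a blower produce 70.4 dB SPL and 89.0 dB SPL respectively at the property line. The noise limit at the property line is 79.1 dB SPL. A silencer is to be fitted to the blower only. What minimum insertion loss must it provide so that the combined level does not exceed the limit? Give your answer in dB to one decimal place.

10.5 dB

Fixed contribution from the other source: Σ 10^(L/10) = 10^(70.4/10) = 1.096e+07 (70.40 dB SPL).
The limit corresponds to 10^(79.1/10) = 8.128e+07; subtracting the fixed part leaves 7.032e+07 for the blower, i.e. 78.47 dB SPL.
Required insertion loss = 89.0 − 78.47 = 10.53 dB.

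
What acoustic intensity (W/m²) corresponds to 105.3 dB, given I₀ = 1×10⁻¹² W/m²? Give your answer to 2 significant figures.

0.034 W/m²

I = I₀·10^(L/10) = 10⁻¹² × 10^(105.3/10) = 10^(-1.470).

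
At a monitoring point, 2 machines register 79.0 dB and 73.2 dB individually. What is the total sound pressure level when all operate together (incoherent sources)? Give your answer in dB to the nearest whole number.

Incoherent sources combine by intensity addition: L_total = 10·log₁₀(Σ 10^(L_i/10)).
Σ 10^(L/10) = 10^(79.0/10) + 10^(73.2/10) = 1.003e+08.
L_total = 10·log₁₀(1.003e+08) = 80.01 dB.

80 dB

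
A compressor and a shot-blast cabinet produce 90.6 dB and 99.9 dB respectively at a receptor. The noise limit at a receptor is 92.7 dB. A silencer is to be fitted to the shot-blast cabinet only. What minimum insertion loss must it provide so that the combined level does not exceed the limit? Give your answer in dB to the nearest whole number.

11 dB

Fixed contribution from the other source: Σ 10^(L/10) = 10^(90.6/10) = 1.148e+09 (90.60 dB).
To meet 92.7 dB overall, the treated shot-blast cabinet may contribute at most 10^(92.7/10) − 1.148e+09 = 7.139e+08, i.e. 88.54 dB.
Required insertion loss = 99.9 − 88.54 = 11.36 dB.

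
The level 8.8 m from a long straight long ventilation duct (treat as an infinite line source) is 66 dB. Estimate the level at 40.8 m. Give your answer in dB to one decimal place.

59.3 dB

Cylindrical spreading from a line source gives a 10·log₁₀(r₂/r₁) drop.
L₂ = 66 − 10·log₁₀(40.8/8.8) = 66 − 6.662 = 59.34 dB.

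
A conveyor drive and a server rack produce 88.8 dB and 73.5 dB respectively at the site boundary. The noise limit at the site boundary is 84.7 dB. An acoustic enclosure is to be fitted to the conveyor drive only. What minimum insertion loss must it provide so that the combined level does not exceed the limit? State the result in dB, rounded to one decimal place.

The untreated sources together contribute 10^(73.5/10) = 2.239e+07, i.e. 73.50 dB.
The limit corresponds to 10^(84.7/10) = 2.951e+08; subtracting the fixed part leaves 2.727e+08 for the conveyor drive, i.e. 84.36 dB.
Required insertion loss = 88.8 − 84.36 = 4.44 dB.

4.4 dB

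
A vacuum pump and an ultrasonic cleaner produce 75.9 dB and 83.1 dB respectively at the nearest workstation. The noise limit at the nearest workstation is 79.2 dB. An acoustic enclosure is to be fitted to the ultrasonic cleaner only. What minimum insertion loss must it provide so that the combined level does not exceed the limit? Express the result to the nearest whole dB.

7 dB

The untreated sources together contribute 10^(75.9/10) = 3.890e+07, i.e. 75.90 dB.
To meet 79.2 dB overall, the treated ultrasonic cleaner may contribute at most 10^(79.2/10) − 3.890e+07 = 4.427e+07, i.e. 76.46 dB.
Required insertion loss = 83.1 − 76.46 = 6.64 dB.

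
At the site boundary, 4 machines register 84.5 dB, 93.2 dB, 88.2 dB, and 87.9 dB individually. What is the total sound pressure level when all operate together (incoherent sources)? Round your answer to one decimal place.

95.6 dB

For uncorrelated sources the intensities add, so convert each level to linear form, sum, and take 10·log₁₀ of the total.
Σ 10^(L/10) = 10^(84.5/10) + 10^(93.2/10) + 10^(88.2/10) + 10^(87.9/10) = 3.648e+09.
L_total = 10·log₁₀(3.648e+09) = 95.62 dB.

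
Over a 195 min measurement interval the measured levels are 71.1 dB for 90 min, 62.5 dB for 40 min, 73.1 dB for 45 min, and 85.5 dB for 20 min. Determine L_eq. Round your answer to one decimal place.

76.8 dB

L_eq = 10·log₁₀[(1/T)·Σ tᵢ·10^(Lᵢ/10)] with T = 195 min.
Σ tᵢ·10^(Lᵢ/10) = 90·10^(71.1/10) + 40·10^(62.5/10) + 45·10^(73.1/10) + 20·10^(85.5/10) = 9.246e+09.
L_eq = 10·log₁₀(9.246e+09/195) = 76.76 dB.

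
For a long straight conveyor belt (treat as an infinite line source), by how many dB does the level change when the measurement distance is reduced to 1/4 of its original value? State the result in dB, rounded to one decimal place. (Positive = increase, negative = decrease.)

+6.0 dB

Line-source spreading: ΔL = −10·log₁₀(r₂/r₁).
ΔL = −10·log₁₀(0.25) = +6.02 dB.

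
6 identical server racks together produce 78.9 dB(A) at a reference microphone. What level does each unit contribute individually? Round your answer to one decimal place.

For N identical incoherent sources L_total = L₁ + 10·log₁₀ N, so L₁ = 78.9 − 10·log₁₀(6) = 78.9 − 7.782.

71.1 dB(A)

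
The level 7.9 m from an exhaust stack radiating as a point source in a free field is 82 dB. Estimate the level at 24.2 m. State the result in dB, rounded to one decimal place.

For a point source, L₂ = L₁ − 20·log₁₀(r₂/r₁).
L₂ = 82 − 20·log₁₀(24.2/7.9) = 82 − 9.724 = 72.28 dB.

72.3 dB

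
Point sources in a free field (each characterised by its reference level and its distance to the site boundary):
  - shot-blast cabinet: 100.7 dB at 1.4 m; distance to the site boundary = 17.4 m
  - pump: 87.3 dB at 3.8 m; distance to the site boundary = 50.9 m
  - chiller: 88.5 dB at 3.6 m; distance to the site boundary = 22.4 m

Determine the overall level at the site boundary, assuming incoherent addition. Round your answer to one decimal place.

Apply inverse-square spreading to bring every level to the receiver, then sum 10^(L/10).
shot-blast cabinet: 100.7 − 20·log₁₀(17.4/1.4) = 100.7 − 21.89 = 78.81 dB.
pump: 87.3 − 20·log₁₀(50.9/3.8) = 87.3 − 22.54 = 64.76 dB.
chiller: 88.5 − 20·log₁₀(22.4/3.6) = 88.5 − 15.88 = 72.62 dB.
Σ 10^(L/10) = 9.734e+07 → L_total = 10·log₁₀(9.734e+07) = 79.88 dB.

79.9 dB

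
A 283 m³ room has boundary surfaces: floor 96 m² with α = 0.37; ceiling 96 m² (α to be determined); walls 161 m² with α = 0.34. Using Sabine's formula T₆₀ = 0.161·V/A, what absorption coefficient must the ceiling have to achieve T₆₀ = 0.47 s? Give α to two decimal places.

0.07

From T₆₀ = 0.161·V/A, the target T₆₀ = 0.47 s needs A = 0.161·283/0.47 = 96.94 m².
Absorption from the other surfaces = 96·0.37 + 161·0.34 = 90.26 m², so the ceiling must supply 6.68 m² over 96 m².
α = 6.68/96 = 0.070.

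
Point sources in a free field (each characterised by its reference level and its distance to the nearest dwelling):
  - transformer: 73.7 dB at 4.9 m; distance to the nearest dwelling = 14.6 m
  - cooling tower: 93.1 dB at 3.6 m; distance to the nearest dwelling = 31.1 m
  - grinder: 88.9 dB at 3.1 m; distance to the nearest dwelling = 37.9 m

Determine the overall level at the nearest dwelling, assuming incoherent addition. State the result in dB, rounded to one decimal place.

75.5 dB

First find each source's level at the receiver (point-source: −20·log₁₀(r/r_ref)), then combine on an intensity basis.
transformer: 73.7 − 20·log₁₀(14.6/4.9) = 73.7 − 9.48 = 64.22 dB.
cooling tower: 93.1 − 20·log₁₀(31.1/3.6) = 93.1 − 18.73 = 74.37 dB.
grinder: 88.9 − 20·log₁₀(37.9/3.1) = 88.9 − 21.75 = 67.15 dB.
Σ 10^(L/10) = 3.519e+07 → L_total = 10·log₁₀(3.519e+07) = 75.46 dB.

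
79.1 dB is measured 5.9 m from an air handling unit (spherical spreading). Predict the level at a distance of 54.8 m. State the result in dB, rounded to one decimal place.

Spherical spreading from a point source gives a 20·log₁₀(r₂/r₁) drop.
L₂ = 79.1 − 20·log₁₀(54.8/5.9) = 79.1 − 19.359 = 59.74 dB.

59.7 dB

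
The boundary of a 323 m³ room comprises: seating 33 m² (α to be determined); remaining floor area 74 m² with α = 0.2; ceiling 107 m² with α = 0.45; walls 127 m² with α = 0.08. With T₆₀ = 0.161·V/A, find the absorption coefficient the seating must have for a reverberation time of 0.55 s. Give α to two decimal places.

0.65

From T₆₀ = 0.161·V/A, the target T₆₀ = 0.55 s needs A = 0.161·323/0.55 = 94.55 m².
Absorption from the other surfaces = 74·0.2 + 107·0.45 + 127·0.08 = 73.11 m², so the seating must supply 21.44 m² over 33 m².
α = 21.44/33 = 0.650.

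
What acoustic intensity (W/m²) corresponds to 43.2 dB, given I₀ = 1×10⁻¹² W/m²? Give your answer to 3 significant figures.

I = I₀·10^(L/10) = 10⁻¹² × 10^(43.2/10) = 10^(-7.680).

2.09e-08 W/m²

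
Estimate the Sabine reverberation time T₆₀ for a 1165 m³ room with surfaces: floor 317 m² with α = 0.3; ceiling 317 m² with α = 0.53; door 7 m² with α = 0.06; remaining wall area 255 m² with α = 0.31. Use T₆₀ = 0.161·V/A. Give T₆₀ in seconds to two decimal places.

0.55 s

Total absorption A = 317·0.3 + 317·0.53 + 7·0.06 + 255·0.31 = 342.58 m² sabins.
T₆₀ = 0.161 × 1165 / 342.58 = 0.548 s.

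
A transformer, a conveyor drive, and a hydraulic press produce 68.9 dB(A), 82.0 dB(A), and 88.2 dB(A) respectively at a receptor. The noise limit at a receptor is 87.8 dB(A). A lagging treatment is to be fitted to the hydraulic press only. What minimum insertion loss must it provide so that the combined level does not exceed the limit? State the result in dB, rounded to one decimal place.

1.8 dB

Fixed contribution from the other sources: Σ 10^(L/10) = 10^(68.9/10) + 10^(82.0/10) = 1.663e+08 (82.21 dB(A)).
The limit corresponds to 10^(87.8/10) = 6.026e+08; subtracting the fixed part leaves 4.363e+08 for the hydraulic press, i.e. 86.40 dB(A).
So the hydraulic press must be reduced from 88.2 to 86.40 dB(A): IL = 1.80 dB.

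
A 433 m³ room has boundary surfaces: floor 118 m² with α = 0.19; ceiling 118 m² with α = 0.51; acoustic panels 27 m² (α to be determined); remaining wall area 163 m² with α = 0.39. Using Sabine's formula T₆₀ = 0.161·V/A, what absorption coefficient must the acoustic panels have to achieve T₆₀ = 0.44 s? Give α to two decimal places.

A = 0.161·V/T₆₀ = 0.161·433/0.44 = 158.44 m² sabins.
Absorption from the other surfaces = 118·0.19 + 118·0.51 + 163·0.39 = 146.17 m², so the acoustic panels must supply 12.27 m² over 27 m².
α = 12.27/27 = 0.454.

0.45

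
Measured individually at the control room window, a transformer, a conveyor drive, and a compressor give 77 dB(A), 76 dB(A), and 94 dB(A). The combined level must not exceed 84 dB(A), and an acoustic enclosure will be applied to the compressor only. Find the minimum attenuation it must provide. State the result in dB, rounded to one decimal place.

Everything except the compressor sums to 10^(77/10) + 10^(76/10) = 8.993e+07 in linear terms, 79.54 dB(A).
The limit corresponds to 10^(84/10) = 2.512e+08; subtracting the fixed part leaves 1.613e+08 for the compressor, i.e. 82.08 dB(A).
Required insertion loss = 94 − 82.08 = 11.92 dB.

11.9 dB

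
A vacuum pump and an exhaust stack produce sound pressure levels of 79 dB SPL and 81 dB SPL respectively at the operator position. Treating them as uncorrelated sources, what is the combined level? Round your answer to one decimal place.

83.1 dB SPL

For uncorrelated sources the intensities add, so convert each level to linear form, sum, and take 10·log₁₀ of the total.
Σ 10^(L/10) = 10^(79/10) + 10^(81/10) = 2.053e+08.
L_total = 10·log₁₀(2.053e+08) = 83.12 dB SPL.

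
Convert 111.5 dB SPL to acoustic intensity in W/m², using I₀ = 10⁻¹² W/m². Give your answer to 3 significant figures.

0.141 W/m²

I = I₀·10^(L/10) = 10⁻¹² × 10^(111.5/10) = 10^(-0.850).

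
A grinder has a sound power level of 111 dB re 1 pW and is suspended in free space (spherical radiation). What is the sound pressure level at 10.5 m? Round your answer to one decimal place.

The power spreads over a sphere of area 4π·r², so L_p = L_w − 10·log₁₀(4π·r²).
4π·r² = 1385 m², 10·log₁₀ of that is 31.416 dB.
L_p = 111 − 31.416 = 79.58 dB.

79.6 dB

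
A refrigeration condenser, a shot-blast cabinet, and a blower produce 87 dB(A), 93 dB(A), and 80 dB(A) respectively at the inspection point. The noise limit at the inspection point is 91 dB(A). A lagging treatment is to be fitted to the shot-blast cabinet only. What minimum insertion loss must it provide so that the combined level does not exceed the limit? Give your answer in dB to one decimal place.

4.8 dB

Fixed contribution from the other sources: Σ 10^(L/10) = 10^(87/10) + 10^(80/10) = 6.012e+08 (87.79 dB(A)).
The limit corresponds to 10^(91/10) = 1.259e+09; subtracting the fixed part leaves 6.577e+08 for the shot-blast cabinet, i.e. 88.18 dB(A).
Required insertion loss = 93 − 88.18 = 4.82 dB.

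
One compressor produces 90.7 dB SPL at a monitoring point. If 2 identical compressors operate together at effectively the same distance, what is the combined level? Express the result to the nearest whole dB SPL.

N identical incoherent sources raise the level by 10·log₁₀ N.
L_total = 90.7 + 10·log₁₀(2) = 90.7 + 3.010 = 93.71 dB SPL.

94 dB SPL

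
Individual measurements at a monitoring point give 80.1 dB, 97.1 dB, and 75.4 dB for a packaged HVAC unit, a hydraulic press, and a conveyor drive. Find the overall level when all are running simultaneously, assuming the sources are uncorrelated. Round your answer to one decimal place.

97.2 dB

Incoherent sources combine by intensity addition: L_total = 10·log₁₀(Σ 10^(L_i/10)).
Σ 10^(L/10) = 10^(80.1/10) + 10^(97.1/10) + 10^(75.4/10) = 5.266e+09.
L_total = 10·log₁₀(5.266e+09) = 97.21 dB.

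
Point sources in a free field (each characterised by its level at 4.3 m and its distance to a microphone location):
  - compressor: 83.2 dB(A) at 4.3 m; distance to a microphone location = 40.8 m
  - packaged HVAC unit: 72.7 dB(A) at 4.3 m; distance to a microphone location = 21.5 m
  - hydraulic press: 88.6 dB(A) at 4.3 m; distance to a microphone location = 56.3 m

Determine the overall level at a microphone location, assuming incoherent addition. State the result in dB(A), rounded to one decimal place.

Apply inverse-square spreading to bring every level to the receiver, then sum 10^(L/10).
compressor: 83.2 − 20·log₁₀(40.8/4.3) = 83.2 − 19.54 = 63.66 dB(A).
packaged HVAC unit: 72.7 − 20·log₁₀(21.5/4.3) = 72.7 − 13.98 = 58.72 dB(A).
hydraulic press: 88.6 − 20·log₁₀(56.3/4.3) = 88.6 − 22.34 = 66.26 dB(A).
Σ 10^(L/10) = 7.291e+06 → L_total = 10·log₁₀(7.291e+06) = 68.63 dB(A).

68.6 dB(A)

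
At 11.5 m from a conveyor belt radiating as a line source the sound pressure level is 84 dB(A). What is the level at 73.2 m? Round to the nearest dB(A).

76 dB(A)

Line-source attenuation: ΔL = 10·log₁₀(r₂/r₁) = 10·log₁₀(73.2/11.5) = 8.038 dB.
L₂ = 84 − 10·log₁₀(73.2/11.5) = 84 − 8.038 = 75.96 dB(A).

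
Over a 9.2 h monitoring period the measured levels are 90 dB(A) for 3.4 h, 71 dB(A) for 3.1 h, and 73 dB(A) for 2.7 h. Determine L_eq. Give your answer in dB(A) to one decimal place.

The energy average is taken in the linear domain: L_eq = 10·log₁₀[(Σ tᵢ·10^(Lᵢ/10))/T], T = 9.2 h.
Σ tᵢ·10^(Lᵢ/10) = 3.4·10^(90/10) + 3.1·10^(71/10) + 2.7·10^(73/10) = 3.493e+09.
L_eq = 10·log₁₀(3.493e+09/9.2) = 85.79 dB(A).

85.8 dB(A)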